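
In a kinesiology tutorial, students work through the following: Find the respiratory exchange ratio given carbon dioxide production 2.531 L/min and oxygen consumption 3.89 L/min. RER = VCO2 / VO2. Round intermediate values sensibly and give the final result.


VCO2 = 2.531 L/min
VO2 = 3.89 L/min
RER = 2.531 / 3.89 = 0.6506

0.6506


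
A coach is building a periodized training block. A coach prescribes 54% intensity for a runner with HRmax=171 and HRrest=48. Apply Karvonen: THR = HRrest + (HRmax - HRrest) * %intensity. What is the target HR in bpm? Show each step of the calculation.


Heart rate reserve = 171 - 48 = 123
Intensity fraction = 54 / 100 = 0.54
THR = 48 + 123 * 0.54 = 114.42 bpm

114.42 bpm


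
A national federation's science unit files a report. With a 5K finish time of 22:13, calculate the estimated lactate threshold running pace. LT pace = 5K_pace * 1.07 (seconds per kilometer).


Race duration = 1333 s for 5 km
Average pace = 1333 / 5 = 266.6 s/km
LT pace = 266.6 * 1.07
= 285.26 s/km

285.26 s/km


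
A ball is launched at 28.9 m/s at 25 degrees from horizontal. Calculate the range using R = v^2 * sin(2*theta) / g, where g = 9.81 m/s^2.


sin(2 * 25) = sin(50) = 0.766044
v^2 = 28.9^2 = 835.21
R = 835.21 * 0.766044 / 9.81
= 65.22 m

65.22 m


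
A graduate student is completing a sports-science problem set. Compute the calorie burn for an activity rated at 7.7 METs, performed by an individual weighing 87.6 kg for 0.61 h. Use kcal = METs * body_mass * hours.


Product of METs and mass = 7.7 * 87.6 = 674.52
Total kcal = 674.52 * 0.61 = 411.46 kcal

411.46 kcal


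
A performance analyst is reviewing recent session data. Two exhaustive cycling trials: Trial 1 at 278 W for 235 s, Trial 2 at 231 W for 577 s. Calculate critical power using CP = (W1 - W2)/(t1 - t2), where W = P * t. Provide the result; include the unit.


W1 = 278 * 235 = 65330 J
W2 = 231 * 577 = 133287 J
CP = (65330 - 133287) / (235 - 577)
= -67957 / -342
= 198.7 W

198.7 W


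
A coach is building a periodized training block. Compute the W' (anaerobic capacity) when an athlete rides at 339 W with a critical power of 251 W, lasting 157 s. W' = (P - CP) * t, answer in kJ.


Above-CP power = 88 W
Duration = 157 s
W' = 88 * 157 = 13816 J
Convert: 13816 / 1000 = 13.816 kJ

13.816 kJ


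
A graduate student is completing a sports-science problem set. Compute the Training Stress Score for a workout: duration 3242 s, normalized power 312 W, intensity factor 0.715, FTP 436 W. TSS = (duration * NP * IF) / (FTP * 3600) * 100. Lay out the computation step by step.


Product = 3242 * 312 * 0.715 = 723225.36
Base = 436 * 3600 = 1569600
TSS = 723225.36 / 1569600 * 100 = 46.08

46.08 TSS


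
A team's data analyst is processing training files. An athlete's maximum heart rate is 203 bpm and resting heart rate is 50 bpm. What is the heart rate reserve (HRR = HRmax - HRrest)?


HRR = HRmax - HRrest
= 203 - 50
= 153 bpm

153 bpm


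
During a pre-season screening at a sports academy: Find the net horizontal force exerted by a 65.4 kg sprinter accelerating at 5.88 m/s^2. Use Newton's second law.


Newton's second law: F = m * a
F = 65.4 * 5.88 = 384.55 N

384.55 N


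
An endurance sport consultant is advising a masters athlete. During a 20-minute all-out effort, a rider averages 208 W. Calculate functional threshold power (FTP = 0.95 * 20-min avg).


FTP = 0.95 * 208
= 197.6 W

197.6 W


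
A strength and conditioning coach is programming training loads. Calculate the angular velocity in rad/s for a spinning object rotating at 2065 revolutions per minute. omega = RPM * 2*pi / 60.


omega = RPM * 2*pi / 60
= 2065 * 6.28318531 / 60
= 216.246 rad/s

216.246 rad/s


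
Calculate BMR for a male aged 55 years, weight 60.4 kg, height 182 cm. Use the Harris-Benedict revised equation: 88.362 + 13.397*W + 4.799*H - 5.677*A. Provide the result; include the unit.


Substituting values:
W term = 13.397 * 60.4 = 809.1788
H term = 4.799 * 182 = 873.418
A term = 5.677 * 55 = 312.235
BMR = 1458.72 kcal/day

1458.72 kcal/day


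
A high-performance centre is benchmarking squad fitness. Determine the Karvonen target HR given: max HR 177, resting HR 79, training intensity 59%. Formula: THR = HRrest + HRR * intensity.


HRR = HRmax - HRrest = 177 - 79 = 98
THR = 79 + 98 * 0.59
= 136.82 bpm

136.82 bpm


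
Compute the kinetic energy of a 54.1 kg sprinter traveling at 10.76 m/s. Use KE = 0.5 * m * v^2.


Velocity squared = 115.7776
KE = 0.5 * 54.1 * 115.7776 = 3131.78 J

3131.78 J


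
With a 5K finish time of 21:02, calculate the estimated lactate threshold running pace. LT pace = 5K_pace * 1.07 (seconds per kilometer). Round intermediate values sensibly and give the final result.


Race duration = 1262 s for 5 km
Average pace = 1262 / 5 = 252.4 s/km
LT pace = 252.4 * 1.07
= 270.07 s/km

270.07 s/km


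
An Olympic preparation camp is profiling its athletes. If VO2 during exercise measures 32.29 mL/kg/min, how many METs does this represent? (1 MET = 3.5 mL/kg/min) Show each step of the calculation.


METs = VO2 / 3.5 = 32.29 / 3.5 = 9.23

9.23 METs


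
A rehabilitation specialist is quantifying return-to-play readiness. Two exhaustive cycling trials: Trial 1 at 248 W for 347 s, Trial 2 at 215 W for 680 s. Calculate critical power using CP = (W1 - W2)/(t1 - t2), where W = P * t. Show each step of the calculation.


W1 = 248 * 347 = 86056 J
W2 = 215 * 680 = 146200 J
CP = (86056 - 146200) / (347 - 680)
= -60144 / -333
= 180.61 W

180.61 W


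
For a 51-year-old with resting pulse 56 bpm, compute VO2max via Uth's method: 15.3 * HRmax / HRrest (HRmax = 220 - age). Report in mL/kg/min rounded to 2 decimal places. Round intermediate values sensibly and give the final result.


Step 1: HRmax = 220 - 51 = 169 bpm
Step 2: Ratio = 169 / 56 = 3.0179
Step 3: VO2max = 15.3 * 3.0179 = 46.17 mL/kg/min

46.17 mL/kg/min


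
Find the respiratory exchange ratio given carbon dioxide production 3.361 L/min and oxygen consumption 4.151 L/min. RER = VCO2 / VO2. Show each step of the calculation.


VCO2 = 3.361 L/min
VO2 = 4.151 L/min
RER = 3.361 / 4.151 = 0.8097

0.8097


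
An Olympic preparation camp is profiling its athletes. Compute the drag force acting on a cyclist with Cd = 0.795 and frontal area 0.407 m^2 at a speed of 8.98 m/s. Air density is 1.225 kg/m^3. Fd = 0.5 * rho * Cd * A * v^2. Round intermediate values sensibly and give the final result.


Step 1: v^2 = 80.6404
Step 2: Fd = 0.5 * 1.225 * 0.795 * 0.407 * 80.6404
= 15.982 N

15.982 N


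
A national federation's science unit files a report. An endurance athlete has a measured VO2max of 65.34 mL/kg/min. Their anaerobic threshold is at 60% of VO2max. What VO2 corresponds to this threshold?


Anaerobic threshold VO2 = VO2max * 60%
= 65.34 * 0.6
= 39.2 mL/kg/min

39.2 mL/kg/min


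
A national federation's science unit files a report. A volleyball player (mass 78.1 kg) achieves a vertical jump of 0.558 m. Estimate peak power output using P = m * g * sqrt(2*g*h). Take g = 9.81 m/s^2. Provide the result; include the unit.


2 * g * h = 2 * 9.81 * 0.558 = 10.94796
sqrt(10.94796) = 3.30877 m/s
P = 78.1 * 9.81 * 3.30877 = 2535.05 W

2535.05 W


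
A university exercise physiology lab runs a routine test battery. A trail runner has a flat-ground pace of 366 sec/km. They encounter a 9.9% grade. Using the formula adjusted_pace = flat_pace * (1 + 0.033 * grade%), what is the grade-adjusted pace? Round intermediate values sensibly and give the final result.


Grade factor = 1 + 0.033 * 9.9 = 1.3267
Adjusted = 366 * 1.3267 = 485.57 sec/km

485.57 s/km


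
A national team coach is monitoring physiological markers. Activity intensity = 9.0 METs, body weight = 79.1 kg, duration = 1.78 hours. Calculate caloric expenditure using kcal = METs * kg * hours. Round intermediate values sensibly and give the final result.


kcal = 9.0 * 79.1 * 1.78
= 711.9 * 1.78
= 1267.18 kcal

1267.18 kcal


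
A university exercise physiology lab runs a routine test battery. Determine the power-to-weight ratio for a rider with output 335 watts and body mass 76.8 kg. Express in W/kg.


P/W = 335 / 76.8 = 4.362 W/kg

4.362 W/kg


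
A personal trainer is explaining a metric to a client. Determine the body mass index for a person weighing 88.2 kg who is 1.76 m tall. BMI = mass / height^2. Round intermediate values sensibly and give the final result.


BMI = mass / height^2
= 88.2 / 1.76^2
= 88.2 / 3.0976
= 28.47 kg/m^2

28.47 kg/m^2


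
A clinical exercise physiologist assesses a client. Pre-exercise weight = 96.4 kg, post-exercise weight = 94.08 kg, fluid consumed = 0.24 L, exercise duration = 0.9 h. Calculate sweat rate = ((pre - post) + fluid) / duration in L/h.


Weight loss = 96.4 - 94.08 = 2.32 kg (approx L)
Total sweat = 2.32 + 0.24 = 2.56 L
Sweat rate = 2.56 / 0.9 = 2.844 L/h

2.844 L/h


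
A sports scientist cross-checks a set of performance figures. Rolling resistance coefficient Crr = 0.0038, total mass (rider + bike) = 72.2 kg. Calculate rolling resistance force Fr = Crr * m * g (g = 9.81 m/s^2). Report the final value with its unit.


Fr = Crr * m * g
= 0.0038 * 72.2 * 9.81
= 2.691 N

2.691 N


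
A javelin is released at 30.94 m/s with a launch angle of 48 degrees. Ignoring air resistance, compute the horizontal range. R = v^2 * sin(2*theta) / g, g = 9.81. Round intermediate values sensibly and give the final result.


Launch speed squared = 957.2836
sin(2 * 48 deg) = 0.994522
Range = 957.2836 * 0.994522 / 9.81
= 97.048 m

97.048 m


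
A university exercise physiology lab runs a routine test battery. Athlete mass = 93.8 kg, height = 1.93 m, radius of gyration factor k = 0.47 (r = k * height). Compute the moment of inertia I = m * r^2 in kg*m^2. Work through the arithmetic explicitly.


r = k * height = 0.47 * 1.93 = 0.9071 m
r^2 = 0.9071^2 = 0.82283
I = 93.8 * 0.82283 = 77.181 kg*m^2

77.181 kg*m^2


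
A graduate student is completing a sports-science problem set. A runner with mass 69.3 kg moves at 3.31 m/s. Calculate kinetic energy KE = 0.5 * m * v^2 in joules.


v^2 = 3.31^2 = 10.9561
KE = 0.5 * 69.3 * 10.9561
= 379.63 J

379.63 J


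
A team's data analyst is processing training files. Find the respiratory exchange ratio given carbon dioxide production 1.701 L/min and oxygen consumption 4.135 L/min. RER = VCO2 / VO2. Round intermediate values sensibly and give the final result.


VCO2 = 1.701 L/min
VO2 = 4.135 L/min
RER = 1.701 / 4.135 = 0.4114

0.4114


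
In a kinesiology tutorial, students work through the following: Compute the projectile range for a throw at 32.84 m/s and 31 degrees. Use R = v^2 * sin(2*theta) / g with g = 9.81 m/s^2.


Two times the angle = 62 degrees
sin(62) = 0.882948
R = 1078.4656 * 0.882948 / 9.81 = 97.067 m

97.067 m


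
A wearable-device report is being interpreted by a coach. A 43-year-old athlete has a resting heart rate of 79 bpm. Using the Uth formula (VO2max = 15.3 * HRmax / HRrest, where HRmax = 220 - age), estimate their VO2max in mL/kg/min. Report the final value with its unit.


HRmax = 220 - 43 = 177 bpm
Ratio = HRmax / HRrest = 177 / 79 = 2.2405
VO2max = 15.3 * 2.2405 = 34.28 mL/kg/min

34.28 mL/kg/min


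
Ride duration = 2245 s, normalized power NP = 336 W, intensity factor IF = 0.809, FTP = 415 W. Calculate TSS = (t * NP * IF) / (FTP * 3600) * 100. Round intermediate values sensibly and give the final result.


Numerator = 2245 * 336 * 0.809 = 610244.88
Denominator = 415 * 3600 = 1494000
TSS = 610244.88 / 1494000 * 100
= 40.85

40.85 TSS


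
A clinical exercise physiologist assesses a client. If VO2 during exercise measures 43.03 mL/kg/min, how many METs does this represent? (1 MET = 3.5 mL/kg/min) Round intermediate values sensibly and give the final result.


METs = VO2 / 3.5 = 43.03 / 3.5 = 12.29

12.29 METs


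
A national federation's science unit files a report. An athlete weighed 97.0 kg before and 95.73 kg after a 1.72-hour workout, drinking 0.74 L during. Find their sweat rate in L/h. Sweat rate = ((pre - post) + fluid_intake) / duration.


Body mass change = 1.27 kg
Total sweat loss = 1.27 + 0.74 = 2.01 L
Rate = 2.01 / 1.72 = 1.169 L/h

1.169 L/h


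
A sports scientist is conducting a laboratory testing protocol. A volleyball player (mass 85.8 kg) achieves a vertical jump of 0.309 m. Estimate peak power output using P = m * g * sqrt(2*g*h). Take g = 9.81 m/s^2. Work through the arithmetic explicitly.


2 * g * h = 2 * 9.81 * 0.309 = 6.06258
sqrt(6.06258) = 2.462231 m/s
P = 85.8 * 9.81 * 2.462231 = 2072.45 W

2072.45 W


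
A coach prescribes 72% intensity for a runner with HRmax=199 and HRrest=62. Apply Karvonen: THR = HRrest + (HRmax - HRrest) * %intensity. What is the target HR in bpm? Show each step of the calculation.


Heart rate reserve = 199 - 62 = 137
Intensity fraction = 72 / 100 = 0.72
THR = 62 + 137 * 0.72 = 160.64 bpm

160.64 bpm


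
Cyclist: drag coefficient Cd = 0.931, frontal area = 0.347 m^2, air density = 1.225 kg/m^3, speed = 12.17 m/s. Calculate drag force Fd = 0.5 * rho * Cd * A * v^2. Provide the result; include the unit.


v^2 = 12.17^2 = 148.1089
Fd = 0.5 * 1.225 * 0.931 * 0.347 * 148.1089
= 29.307 N

29.307 N


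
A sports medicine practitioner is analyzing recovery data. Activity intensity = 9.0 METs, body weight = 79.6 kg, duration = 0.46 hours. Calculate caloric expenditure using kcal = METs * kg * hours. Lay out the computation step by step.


kcal = 9.0 * 79.6 * 0.46
= 716.4 * 0.46
= 329.54 kcal

329.54 kcal


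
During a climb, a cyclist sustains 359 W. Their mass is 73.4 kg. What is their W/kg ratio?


Power-to-weight = 359 W / 73.4 kg
= 4.891 W/kg

4.891 W/kg


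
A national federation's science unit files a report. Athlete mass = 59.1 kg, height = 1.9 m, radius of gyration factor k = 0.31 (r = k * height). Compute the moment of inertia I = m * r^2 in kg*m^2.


r = k * height = 0.31 * 1.9 = 0.589 m
r^2 = 0.589^2 = 0.346921
I = 59.1 * 0.346921 = 20.503 kg*m^2

20.503 kg*m^2


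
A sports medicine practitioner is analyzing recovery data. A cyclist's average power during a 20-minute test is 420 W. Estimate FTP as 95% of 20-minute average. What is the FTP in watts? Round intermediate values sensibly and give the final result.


FTP = 20-min power * 0.95
= 420 * 0.95
= 399.0 W

399.0 W


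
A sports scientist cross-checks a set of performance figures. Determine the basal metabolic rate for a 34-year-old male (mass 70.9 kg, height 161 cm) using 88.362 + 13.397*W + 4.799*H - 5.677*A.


BMR = 88.362 + 13.397*70.9 + 4.799*161 - 5.677*34
= 1617.83 kcal/day

1617.83 kcal/day


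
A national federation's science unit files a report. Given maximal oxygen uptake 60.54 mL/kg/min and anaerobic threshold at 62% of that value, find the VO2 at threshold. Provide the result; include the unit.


Percentage as decimal = 0.62
VO2 at AT = 60.54 * 0.62 = 37.53 mL/kg/min

37.53 mL/kg/min


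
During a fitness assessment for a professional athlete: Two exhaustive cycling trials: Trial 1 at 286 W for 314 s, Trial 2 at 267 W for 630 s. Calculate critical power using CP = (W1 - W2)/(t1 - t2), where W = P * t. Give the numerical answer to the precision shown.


W1 = 286 * 314 = 89804 J
W2 = 267 * 630 = 168210 J
CP = (89804 - 168210) / (314 - 630)
= -78406 / -316
= 248.12 W

248.12 W


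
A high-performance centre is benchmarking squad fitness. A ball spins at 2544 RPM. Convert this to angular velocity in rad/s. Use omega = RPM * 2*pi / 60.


omega = 2544 * 2 * pi / 60
= 2544 * 6.28318531 / 60
= 15984.423 / 60
= 266.407 rad/s

266.407 rad/s


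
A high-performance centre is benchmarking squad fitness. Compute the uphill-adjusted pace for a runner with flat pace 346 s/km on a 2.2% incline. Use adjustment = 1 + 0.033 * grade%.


Adjustment factor = 1 + 0.033 * 2.2 = 1.0726
Grade-adjusted pace = 346 * 1.0726 = 371.12 s/km

371.12 s/km


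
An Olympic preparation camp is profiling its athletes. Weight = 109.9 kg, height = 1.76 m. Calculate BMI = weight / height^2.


height^2 = 1.76^2 = 3.0976
BMI = 109.9 / 3.0976 = 35.48 kg/m^2

35.48 kg/m^2


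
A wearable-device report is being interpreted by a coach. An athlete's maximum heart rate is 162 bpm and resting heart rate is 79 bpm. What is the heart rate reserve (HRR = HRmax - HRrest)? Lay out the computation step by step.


HRR = HRmax - HRrest
= 162 - 79
= 83 bpm

83 bpm


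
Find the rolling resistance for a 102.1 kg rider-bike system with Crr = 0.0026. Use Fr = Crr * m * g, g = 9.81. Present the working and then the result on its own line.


m * g = 102.1 * 9.81 = 1001.601 N
Fr = 0.0026 * 1001.601 = 2.604 N

2.604 N


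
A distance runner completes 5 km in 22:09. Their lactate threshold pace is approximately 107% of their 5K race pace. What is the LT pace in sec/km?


Convert to seconds: 22 min 9 s = 1329 s
Pace per km = 1329 / 5 = 265.8 s/km
LT pace = 265.8 * 1.07 = 284.41 s/km

284.41 s/km


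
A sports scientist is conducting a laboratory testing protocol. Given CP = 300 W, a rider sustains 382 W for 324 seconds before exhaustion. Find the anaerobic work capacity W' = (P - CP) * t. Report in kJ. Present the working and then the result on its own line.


Excess power = 382 - 300 = 82 W
Work above CP = 82 * 324 = 26568 J
W' = 26.568 kJ

26.568 kJ


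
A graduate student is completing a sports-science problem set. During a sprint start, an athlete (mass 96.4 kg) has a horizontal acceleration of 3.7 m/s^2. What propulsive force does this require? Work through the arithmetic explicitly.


Propulsive force = mass * acceleration
= 96.4 kg * 3.7 m/s^2
= 356.68 N

356.68 N


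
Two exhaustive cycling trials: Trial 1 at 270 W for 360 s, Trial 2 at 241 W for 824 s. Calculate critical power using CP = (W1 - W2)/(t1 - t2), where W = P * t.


W1 = 270 * 360 = 97200 J
W2 = 241 * 824 = 198584 J
CP = (97200 - 198584) / (360 - 824)
= -101384 / -464
= 218.5 W

218.5 W


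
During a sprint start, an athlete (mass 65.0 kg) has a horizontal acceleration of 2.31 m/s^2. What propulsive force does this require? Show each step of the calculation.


Propulsive force = mass * acceleration
= 65.0 kg * 2.31 m/s^2
= 150.15 N

150.15 N


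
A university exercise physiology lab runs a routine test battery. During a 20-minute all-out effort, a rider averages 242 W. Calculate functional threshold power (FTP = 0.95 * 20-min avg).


FTP = 0.95 * 242
= 229.9 W

229.9 W


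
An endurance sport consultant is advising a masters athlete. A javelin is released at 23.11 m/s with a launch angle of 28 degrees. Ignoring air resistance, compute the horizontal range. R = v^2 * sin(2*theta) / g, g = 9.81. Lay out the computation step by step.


Launch speed squared = 534.0721
sin(2 * 28 deg) = 0.829038
Range = 534.0721 * 0.829038 / 9.81
= 45.134 m

45.134 m


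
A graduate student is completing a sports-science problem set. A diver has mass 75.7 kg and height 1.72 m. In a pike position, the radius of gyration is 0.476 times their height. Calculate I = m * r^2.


r = 0.476 * 1.72 = 0.81872 m
I = m * r^2 = 75.7 * 0.670302 = 50.742 kg*m^2

50.742 kg*m^2


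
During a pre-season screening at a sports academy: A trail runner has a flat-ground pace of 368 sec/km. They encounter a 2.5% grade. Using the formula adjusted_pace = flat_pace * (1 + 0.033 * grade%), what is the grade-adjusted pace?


Grade factor = 1 + 0.033 * 2.5 = 1.0825
Adjusted = 368 * 1.0825 = 398.36 sec/km

398.36 s/km


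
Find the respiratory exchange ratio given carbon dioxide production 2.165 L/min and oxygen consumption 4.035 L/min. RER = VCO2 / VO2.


VCO2 = 2.165 L/min
VO2 = 4.035 L/min
RER = 2.165 / 4.035 = 0.5366

0.5366


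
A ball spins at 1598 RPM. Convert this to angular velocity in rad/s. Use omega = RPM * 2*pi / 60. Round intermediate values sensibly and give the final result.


omega = 1598 * 2 * pi / 60
= 1598 * 6.28318531 / 60
= 10040.53 / 60
= 167.342 rad/s

167.342 rad/s


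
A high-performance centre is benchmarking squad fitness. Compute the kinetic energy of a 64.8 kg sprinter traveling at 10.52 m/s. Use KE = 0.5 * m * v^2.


Velocity squared = 110.6704
KE = 0.5 * 64.8 * 110.6704 = 3585.72 J

3585.72 J


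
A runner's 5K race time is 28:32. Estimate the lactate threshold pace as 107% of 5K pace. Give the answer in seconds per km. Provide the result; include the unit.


Total race time = 28*60 + 32 = 1712 seconds
5K pace = 1712 / 5 = 342.4 sec/km
LT pace = 342.4 * 1.07 = 366.37 sec/km

366.37 s/km


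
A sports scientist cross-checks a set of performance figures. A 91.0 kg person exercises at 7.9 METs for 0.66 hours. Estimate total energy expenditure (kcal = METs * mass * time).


Energy = METs * mass(kg) * time(h)
= 7.9 * 91.0 * 0.66
= 474.47 kcal

474.47 kcal


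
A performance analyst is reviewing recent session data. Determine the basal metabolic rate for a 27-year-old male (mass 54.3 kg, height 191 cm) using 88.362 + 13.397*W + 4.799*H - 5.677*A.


BMR = 88.362 + 13.397*54.3 + 4.799*191 - 5.677*27
= 1579.15 kcal/day

1579.15 kcal/day


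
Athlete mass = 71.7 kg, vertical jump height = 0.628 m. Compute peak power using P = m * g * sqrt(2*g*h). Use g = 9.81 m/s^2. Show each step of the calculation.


sqrt(2 * 9.81 * 0.628) = sqrt(12.32136) = 3.510179 m/s
P = 71.7 * 9.81 * 3.510179
= 2468.98 W

2468.98 W


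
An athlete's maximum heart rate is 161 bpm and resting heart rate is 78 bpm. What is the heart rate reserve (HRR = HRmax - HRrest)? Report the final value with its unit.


HRR = HRmax - HRrest
= 161 - 78
= 83 bpm

83 bpm


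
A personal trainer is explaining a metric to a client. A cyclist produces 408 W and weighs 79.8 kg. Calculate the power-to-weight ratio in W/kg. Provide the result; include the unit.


P/W = power / mass
= 408 / 79.8
= 5.113 W/kg

5.113 W/kg


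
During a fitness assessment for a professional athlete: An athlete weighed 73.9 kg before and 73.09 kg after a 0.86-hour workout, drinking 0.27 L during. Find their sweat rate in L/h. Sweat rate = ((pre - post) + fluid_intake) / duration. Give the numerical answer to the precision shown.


Body mass change = 0.81 kg
Total sweat loss = 0.81 + 0.27 = 1.08 L
Rate = 1.08 / 0.86 = 1.256 L/h

1.256 L/h


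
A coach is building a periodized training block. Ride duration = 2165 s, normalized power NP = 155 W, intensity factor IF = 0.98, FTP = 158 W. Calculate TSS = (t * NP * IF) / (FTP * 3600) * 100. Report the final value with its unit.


Numerator = 2165 * 155 * 0.98 = 328863.5
Denominator = 158 * 3600 = 568800
TSS = 328863.5 / 568800 * 100
= 57.82

57.82 TSS


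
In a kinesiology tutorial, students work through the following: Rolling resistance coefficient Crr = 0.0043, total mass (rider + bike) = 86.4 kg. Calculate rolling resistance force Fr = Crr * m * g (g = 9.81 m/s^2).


Fr = Crr * m * g
= 0.0043 * 86.4 * 9.81
= 3.645 N

3.645 N


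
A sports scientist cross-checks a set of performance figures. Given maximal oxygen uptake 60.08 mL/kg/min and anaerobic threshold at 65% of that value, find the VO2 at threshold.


Percentage as decimal = 0.65
VO2 at AT = 60.08 * 0.65 = 39.05 mL/kg/min

39.05 mL/kg/min


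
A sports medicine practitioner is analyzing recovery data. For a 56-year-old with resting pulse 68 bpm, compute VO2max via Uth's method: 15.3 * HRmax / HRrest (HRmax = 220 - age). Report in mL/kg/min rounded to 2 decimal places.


Step 1: HRmax = 220 - 56 = 164 bpm
Step 2: Ratio = 164 / 68 = 2.4118
Step 3: VO2max = 15.3 * 2.4118 = 36.9 mL/kg/min

36.9 mL/kg/min


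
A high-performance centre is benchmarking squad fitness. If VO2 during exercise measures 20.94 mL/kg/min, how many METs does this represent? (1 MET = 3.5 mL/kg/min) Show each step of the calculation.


METs = VO2 / 3.5 = 20.94 / 3.5 = 5.98

5.98 METs


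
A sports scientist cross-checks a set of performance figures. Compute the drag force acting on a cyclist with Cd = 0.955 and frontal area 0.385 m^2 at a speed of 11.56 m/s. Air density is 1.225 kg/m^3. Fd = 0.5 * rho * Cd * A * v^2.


Step 1: v^2 = 133.6336
Step 2: Fd = 0.5 * 1.225 * 0.955 * 0.385 * 133.6336
= 30.094 N

30.094 N


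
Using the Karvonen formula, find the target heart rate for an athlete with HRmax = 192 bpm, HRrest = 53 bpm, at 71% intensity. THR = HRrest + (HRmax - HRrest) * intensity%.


HRR = 192 - 53 = 139
THR = 53 + 139 * 0.71
= 53 + 98.69
= 151.69 bpm

151.69 bpm


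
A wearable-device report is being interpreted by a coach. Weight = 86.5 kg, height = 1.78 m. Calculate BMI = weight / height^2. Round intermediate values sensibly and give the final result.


height^2 = 1.78^2 = 3.1684
BMI = 86.5 / 3.1684 = 27.3 kg/m^2

27.3 kg/m^2


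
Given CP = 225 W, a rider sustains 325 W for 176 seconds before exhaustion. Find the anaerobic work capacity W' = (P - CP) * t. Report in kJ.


Excess power = 325 - 225 = 100 W
Work above CP = 100 * 176 = 17600 J
W' = 17.6 kJ

17.6 kJ


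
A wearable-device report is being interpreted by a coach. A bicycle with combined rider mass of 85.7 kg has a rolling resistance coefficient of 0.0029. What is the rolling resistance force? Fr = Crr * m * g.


Fr = 0.0029 * 85.7 * 9.81
= 0.24853 * 9.81
= 2.438 N

2.438 N


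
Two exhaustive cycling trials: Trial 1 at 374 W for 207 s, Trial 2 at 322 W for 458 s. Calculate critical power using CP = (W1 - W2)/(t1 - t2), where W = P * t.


W1 = 374 * 207 = 77418 J
W2 = 322 * 458 = 147476 J
CP = (77418 - 147476) / (207 - 458)
= -70058 / -251
= 279.12 W

279.12 W


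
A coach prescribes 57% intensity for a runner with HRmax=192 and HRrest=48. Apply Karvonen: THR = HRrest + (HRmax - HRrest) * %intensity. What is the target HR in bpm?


Heart rate reserve = 192 - 48 = 144
Intensity fraction = 57 / 100 = 0.57
THR = 48 + 144 * 0.57 = 130.08 bpm

130.08 bpm


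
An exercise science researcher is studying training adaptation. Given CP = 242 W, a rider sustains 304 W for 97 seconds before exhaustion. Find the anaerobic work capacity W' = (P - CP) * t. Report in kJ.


Excess power = 304 - 242 = 62 W
Work above CP = 62 * 97 = 6014 J
W' = 6.014 kJ

6.014 kJ


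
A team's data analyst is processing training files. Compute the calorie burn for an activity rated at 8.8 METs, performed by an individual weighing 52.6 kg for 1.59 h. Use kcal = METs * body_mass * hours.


Product of METs and mass = 8.8 * 52.6 = 462.88
Total kcal = 462.88 * 1.59 = 735.98 kcal

735.98 kcal


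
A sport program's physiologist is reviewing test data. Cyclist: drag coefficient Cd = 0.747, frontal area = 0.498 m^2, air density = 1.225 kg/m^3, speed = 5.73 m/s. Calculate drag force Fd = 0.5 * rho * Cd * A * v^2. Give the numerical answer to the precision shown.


v^2 = 5.73^2 = 32.8329
Fd = 0.5 * 1.225 * 0.747 * 0.498 * 32.8329
= 7.481 N

7.481 N


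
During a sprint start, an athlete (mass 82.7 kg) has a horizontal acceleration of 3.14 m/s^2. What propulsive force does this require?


Propulsive force = mass * acceleration
= 82.7 kg * 3.14 m/s^2
= 259.68 N

259.68 N


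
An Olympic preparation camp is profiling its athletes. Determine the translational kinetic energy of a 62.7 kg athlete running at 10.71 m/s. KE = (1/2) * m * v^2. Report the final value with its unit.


KE = 0.5 * m * v^2
= 0.5 * 62.7 * 10.71^2
= 0.5 * 62.7 * 114.7041
= 3595.97 J

3595.97 J


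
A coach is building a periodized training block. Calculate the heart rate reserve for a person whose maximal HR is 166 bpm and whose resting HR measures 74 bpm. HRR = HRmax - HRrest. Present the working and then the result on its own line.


HRmax = 166 bpm
HRrest = 74 bpm
HRR = 166 - 74 = 92 bpm

92 bpm


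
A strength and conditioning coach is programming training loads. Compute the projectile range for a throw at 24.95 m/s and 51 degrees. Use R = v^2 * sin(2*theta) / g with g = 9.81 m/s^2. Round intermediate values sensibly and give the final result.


Two times the angle = 102 degrees
sin(102) = 0.978148
R = 622.5025 * 0.978148 / 9.81 = 62.069 m

62.069 m


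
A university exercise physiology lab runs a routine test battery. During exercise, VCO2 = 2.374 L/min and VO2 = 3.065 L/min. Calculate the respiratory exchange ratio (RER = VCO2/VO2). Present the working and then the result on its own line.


RER = VCO2 / VO2
= 2.374 / 3.065
= 0.7746

0.7746


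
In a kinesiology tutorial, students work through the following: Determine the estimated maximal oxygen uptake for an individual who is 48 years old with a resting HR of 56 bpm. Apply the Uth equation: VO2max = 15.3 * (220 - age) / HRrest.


HRmax = 220 - 48 = 172
VO2max = 15.3 * (172 / 56)
= 15.3 * 3.0714
= 46.99 mL/kg/min

46.99 mL/kg/min


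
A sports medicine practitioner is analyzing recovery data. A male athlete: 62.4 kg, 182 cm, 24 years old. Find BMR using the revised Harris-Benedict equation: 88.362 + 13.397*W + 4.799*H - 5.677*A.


Intercept = 88.362
Weight contribution = 13.397 * 62.4 = 835.9728
Height contribution = 4.799 * 182 = 873.418
Age contribution = 5.677 * 24 = 136.248
BMR = 88.362 + 835.9728 + 873.418 - 136.248
= 1661.5 kcal/day

1661.5 kcal/day


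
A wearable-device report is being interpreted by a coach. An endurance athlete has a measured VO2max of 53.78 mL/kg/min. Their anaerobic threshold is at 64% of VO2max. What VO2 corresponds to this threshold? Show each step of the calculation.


Anaerobic threshold VO2 = VO2max * 64%
= 53.78 * 0.64
= 34.42 mL/kg/min

34.42 mL/kg/min


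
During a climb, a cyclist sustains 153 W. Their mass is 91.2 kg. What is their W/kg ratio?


Power-to-weight = 153 W / 91.2 kg
= 1.678 W/kg

1.678 W/kg


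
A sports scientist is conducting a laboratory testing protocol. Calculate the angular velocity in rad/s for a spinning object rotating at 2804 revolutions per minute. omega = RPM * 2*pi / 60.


omega = RPM * 2*pi / 60
= 2804 * 6.28318531 / 60
= 293.634 rad/s

293.634 rad/s


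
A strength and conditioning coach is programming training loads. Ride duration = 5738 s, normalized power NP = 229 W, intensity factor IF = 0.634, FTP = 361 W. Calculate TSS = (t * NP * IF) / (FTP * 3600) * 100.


Numerator = 5738 * 229 * 0.634 = 833077.268
Denominator = 361 * 3600 = 1299600
TSS = 833077.268 / 1299600 * 100
= 64.1

64.1 TSS


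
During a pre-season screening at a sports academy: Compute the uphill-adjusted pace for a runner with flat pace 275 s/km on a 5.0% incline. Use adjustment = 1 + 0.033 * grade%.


Adjustment factor = 1 + 0.033 * 5.0 = 1.165
Grade-adjusted pace = 275 * 1.165 = 320.38 s/km

320.38 s/km


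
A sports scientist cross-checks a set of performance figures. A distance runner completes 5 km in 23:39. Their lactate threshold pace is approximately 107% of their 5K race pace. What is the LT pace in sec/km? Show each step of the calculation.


Convert to seconds: 23 min 39 s = 1419 s
Pace per km = 1419 / 5 = 283.8 s/km
LT pace = 283.8 * 1.07 = 303.67 s/km

303.67 s/km


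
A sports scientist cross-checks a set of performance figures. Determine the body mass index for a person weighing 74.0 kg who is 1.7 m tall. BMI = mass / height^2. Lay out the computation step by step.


BMI = mass / height^2
= 74.0 / 1.7^2
= 74.0 / 2.89
= 25.61 kg/m^2

25.61 kg/m^2


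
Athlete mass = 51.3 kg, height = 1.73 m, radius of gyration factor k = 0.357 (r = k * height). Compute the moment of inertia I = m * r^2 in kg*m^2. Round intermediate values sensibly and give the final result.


r = k * height = 0.357 * 1.73 = 0.61761 m
r^2 = 0.61761^2 = 0.381442
I = 51.3 * 0.381442 = 19.568 kg*m^2

19.568 kg*m^2


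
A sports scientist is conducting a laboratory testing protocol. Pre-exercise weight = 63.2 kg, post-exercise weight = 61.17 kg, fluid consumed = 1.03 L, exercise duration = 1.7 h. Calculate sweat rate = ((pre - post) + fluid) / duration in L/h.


Weight loss = 63.2 - 61.17 = 2.03 kg (approx L)
Total sweat = 2.03 + 1.03 = 3.06 L
Sweat rate = 3.06 / 1.7 = 1.8 L/h

1.8 L/h


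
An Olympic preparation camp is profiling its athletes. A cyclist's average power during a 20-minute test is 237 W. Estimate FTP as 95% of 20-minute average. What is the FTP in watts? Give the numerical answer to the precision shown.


FTP = 20-min power * 0.95
= 237 * 0.95
= 225.15 W

225.15 W


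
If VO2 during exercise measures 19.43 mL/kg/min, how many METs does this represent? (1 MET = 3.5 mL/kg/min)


METs = VO2 / 3.5 = 19.43 / 3.5 = 5.55

5.55 METs


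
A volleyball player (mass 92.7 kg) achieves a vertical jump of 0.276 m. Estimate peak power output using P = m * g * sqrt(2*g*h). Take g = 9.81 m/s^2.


2 * g * h = 2 * 9.81 * 0.276 = 5.41512
sqrt(5.41512) = 2.327041 m/s
P = 92.7 * 9.81 * 2.327041 = 2116.18 W

2116.18 W


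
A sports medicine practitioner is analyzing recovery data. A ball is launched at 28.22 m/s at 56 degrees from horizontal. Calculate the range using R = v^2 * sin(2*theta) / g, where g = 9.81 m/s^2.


sin(2 * 56) = sin(112) = 0.927184
v^2 = 28.22^2 = 796.3684
R = 796.3684 * 0.927184 / 9.81
= 75.268 m

75.268 m


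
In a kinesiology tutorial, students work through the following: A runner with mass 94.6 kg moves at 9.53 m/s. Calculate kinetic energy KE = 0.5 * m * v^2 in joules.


v^2 = 9.53^2 = 90.8209
KE = 0.5 * 94.6 * 90.8209
= 4295.83 J

4295.83 J


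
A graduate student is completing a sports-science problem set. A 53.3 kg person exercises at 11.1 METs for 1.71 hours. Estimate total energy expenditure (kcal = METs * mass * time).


Energy = METs * mass(kg) * time(h)
= 11.1 * 53.3 * 1.71
= 1011.69 kcal

1011.69 kcal


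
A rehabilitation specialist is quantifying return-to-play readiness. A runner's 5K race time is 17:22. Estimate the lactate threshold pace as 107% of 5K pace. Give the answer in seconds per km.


Total race time = 17*60 + 22 = 1042 seconds
5K pace = 1042 / 5 = 208.4 sec/km
LT pace = 208.4 * 1.07 = 222.99 sec/km

222.99 s/km


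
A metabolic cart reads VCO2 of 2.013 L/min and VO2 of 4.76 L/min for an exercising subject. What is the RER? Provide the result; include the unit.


RER = VCO2 / VO2 = 2.013 / 4.76 = 0.4229

0.4229


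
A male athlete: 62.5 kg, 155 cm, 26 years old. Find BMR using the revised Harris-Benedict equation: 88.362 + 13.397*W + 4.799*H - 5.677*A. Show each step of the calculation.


Intercept = 88.362
Weight contribution = 13.397 * 62.5 = 837.3125
Height contribution = 4.799 * 155 = 743.845
Age contribution = 5.677 * 26 = 147.602
BMR = 88.362 + 837.3125 + 743.845 - 147.602
= 1521.92 kcal/day

1521.92 kcal/day


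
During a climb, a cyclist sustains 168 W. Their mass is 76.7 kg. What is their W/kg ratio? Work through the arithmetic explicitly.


Power-to-weight = 168 W / 76.7 kg
= 2.19 W/kg

2.19 W/kg


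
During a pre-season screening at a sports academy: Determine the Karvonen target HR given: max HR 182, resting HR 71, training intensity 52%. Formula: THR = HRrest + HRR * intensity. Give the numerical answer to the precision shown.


HRR = HRmax - HRrest = 182 - 71 = 111
THR = 71 + 111 * 0.52
= 128.72 bpm

128.72 bpm


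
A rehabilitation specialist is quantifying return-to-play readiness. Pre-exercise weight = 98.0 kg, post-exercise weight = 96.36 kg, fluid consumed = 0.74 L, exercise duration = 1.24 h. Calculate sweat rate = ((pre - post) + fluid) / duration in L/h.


Weight loss = 98.0 - 96.36 = 1.64 kg (approx L)
Total sweat = 1.64 + 0.74 = 2.38 L
Sweat rate = 2.38 / 1.24 = 1.919 L/h

1.919 L/h


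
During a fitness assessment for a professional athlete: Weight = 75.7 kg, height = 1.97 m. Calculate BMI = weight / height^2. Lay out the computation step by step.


height^2 = 1.97^2 = 3.8809
BMI = 75.7 / 3.8809 = 19.51 kg/m^2

19.51 kg/m^2


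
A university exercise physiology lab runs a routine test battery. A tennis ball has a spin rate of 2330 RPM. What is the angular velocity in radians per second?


Convert RPM to rad/s: multiply by 2*pi and divide by 60
omega = 2330 * 2 * pi / 60
= 243.997 rad/s

243.997 rad/s


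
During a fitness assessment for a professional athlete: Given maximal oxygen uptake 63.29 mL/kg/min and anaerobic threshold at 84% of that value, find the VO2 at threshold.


Percentage as decimal = 0.84
VO2 at AT = 63.29 * 0.84 = 53.16 mL/kg/min

53.16 mL/kg/min


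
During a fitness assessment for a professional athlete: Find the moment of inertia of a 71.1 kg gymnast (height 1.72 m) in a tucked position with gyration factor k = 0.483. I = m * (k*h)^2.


Radius of gyration = 0.483 * 1.72 = 0.83076 m
I = 71.1 * 0.83076^2
= 71.1 * 0.690162
= 49.071 kg*m^2

49.071 kg*m^2


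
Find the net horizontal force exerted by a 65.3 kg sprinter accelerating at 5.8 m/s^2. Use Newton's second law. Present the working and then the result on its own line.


Newton's second law: F = m * a
F = 65.3 * 5.8 = 378.74 N

378.74 N


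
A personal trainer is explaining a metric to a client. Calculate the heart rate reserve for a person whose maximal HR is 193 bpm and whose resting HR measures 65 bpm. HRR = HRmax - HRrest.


HRmax = 193 bpm
HRrest = 65 bpm
HRR = 193 - 65 = 128 bpm

128 bpm


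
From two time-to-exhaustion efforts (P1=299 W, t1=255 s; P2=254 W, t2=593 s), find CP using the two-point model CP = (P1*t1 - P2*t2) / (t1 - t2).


Work in trial 1 = 76245 J
Work in trial 2 = 150622 J
Delta work = -74377 J
Delta time = -338 s
CP = -74377 / -338 = 220.05 W

220.05 W


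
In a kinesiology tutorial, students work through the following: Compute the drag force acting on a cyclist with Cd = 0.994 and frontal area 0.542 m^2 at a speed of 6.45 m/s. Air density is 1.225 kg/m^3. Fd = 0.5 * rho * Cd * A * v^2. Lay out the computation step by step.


Step 1: v^2 = 41.6025
Step 2: Fd = 0.5 * 1.225 * 0.994 * 0.542 * 41.6025
= 13.728 N

13.728 N


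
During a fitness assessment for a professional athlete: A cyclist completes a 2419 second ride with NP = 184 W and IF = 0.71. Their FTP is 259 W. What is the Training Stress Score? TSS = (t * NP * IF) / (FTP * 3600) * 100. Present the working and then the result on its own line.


t * NP * IF = 2419 * 184 * 0.71 = 316018.16
FTP * 3600 = 932400
TSS = (316018.16 / 932400) * 100 = 33.89

33.89 TSS


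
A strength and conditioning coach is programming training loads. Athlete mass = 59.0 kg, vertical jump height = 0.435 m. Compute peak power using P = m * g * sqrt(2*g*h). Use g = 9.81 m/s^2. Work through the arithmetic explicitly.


sqrt(2 * 9.81 * 0.435) = sqrt(8.5347) = 2.921421 m/s
P = 59.0 * 9.81 * 2.921421
= 1690.89 W

1690.89 W


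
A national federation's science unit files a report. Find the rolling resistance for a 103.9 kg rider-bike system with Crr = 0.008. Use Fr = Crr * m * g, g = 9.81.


m * g = 103.9 * 9.81 = 1019.259 N
Fr = 0.008 * 1019.259 = 8.154 N

8.154 N


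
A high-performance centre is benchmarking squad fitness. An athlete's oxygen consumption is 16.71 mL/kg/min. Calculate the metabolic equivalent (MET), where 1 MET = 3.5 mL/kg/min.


MET = VO2 / 3.5
= 16.71 / 3.5
= 4.77 METs

4.77 METs


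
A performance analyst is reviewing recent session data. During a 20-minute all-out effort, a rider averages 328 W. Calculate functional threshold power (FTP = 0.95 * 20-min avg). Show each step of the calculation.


FTP = 0.95 * 328
= 311.6 W

311.6 W


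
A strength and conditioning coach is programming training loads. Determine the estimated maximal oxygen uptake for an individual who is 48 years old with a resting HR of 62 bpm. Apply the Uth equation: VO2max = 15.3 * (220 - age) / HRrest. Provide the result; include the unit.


HRmax = 220 - 48 = 172
VO2max = 15.3 * (172 / 62)
= 15.3 * 2.7742
= 42.45 mL/kg/min

42.45 mL/kg/min


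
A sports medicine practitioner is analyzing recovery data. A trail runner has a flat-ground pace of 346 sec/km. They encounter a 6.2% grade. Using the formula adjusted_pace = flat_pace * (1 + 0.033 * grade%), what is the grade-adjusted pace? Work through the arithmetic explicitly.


Grade factor = 1 + 0.033 * 6.2 = 1.2046
Adjusted = 346 * 1.2046 = 416.79 sec/km

416.79 s/km
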